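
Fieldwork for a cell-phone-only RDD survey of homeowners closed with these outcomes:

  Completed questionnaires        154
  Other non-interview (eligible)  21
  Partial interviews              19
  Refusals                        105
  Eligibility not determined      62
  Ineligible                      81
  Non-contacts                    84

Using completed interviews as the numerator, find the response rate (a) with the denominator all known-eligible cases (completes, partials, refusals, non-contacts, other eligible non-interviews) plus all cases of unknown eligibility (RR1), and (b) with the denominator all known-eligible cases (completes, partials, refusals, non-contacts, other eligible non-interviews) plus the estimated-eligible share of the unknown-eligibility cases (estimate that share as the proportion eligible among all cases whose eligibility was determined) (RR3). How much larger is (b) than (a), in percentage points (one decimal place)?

Numerator → 154
Base → 154 + 19 + 105 + 84 + 21 + 62 = 445
RR1 = 154 / 445 = 0.3461
Known eligible → 154 + 19 + 105 + 84 + 21 = 383
e = 383 / (383 + 81) = 383 / 464 = 0.8254
Estimated eligible among unknowns → 0.8254 × 62 = 51.17
Base → 383 + 51.17 = 434.17
RR3 = 154 / 434.17 = 0.3547
Difference = 35.47 − 34.61 = 0.86 percentage points

0.9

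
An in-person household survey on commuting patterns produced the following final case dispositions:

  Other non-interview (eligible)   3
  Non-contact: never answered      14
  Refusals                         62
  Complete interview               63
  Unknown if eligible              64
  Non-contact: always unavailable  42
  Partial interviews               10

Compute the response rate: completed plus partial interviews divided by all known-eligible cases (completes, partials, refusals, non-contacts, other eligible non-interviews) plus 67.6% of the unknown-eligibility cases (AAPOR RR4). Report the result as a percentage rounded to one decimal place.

No contact after all attempts = 14 + 42 = 56
Numerator → 63 + 10 = 73
Eligible (known) → 63 + 10 + 62 + 56 + 3 = 194
e × U → 0.6760 × 64 = 43.26
Denominator → 194 + 43.26 = 237.26
RR4 = 73 / 237.26 = 0.3077

30.8%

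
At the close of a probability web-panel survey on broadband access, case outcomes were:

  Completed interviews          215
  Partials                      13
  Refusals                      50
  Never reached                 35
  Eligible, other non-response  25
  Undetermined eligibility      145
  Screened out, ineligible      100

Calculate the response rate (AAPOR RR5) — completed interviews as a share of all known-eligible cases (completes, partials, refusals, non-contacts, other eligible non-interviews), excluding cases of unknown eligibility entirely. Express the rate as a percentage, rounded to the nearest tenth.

63.6%

Top = 215
Denom = 215 + 13 + 50 + 35 + 25 = 338
RR5 = 215 / 338 = 0.6361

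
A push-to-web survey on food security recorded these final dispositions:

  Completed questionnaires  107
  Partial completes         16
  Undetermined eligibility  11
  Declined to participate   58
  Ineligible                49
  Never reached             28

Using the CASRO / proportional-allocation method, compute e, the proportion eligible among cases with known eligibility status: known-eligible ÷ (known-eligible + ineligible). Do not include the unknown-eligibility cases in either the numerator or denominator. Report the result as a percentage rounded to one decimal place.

Eligible (known) = 107 + 16 + 58 + 28 = 209
e = 209 / (209 + 49) = 209 / 258 = 0.8101

81.0%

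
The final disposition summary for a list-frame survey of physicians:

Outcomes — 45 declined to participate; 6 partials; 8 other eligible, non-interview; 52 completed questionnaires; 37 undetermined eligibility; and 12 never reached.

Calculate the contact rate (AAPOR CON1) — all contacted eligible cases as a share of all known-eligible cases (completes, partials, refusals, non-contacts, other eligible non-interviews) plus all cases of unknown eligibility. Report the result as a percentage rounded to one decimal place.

69.4%

Num = 52 + 6 + 45 + 8 = 111
Base = 52 + 6 + 45 + 12 + 8 + 37 = 160
CON1 = 111 / 160 = 0.6937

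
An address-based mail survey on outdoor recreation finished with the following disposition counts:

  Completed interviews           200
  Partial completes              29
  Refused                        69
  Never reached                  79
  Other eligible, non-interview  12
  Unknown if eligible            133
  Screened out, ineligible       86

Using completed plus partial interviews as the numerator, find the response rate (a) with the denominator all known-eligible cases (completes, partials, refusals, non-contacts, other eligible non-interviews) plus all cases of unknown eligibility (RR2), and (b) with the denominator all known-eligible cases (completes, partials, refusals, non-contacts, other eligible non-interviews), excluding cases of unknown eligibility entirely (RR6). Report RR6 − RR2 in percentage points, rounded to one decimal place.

15.0

Top = 200 + 29 = 229
Denominator = 200 + 29 + 69 + 79 + 12 + 133 = 522
RR2 = 229 / 522 = 0.4387
Denominator = 200 + 29 + 69 + 79 + 12 = 389
RR6 = 229 / 389 = 0.5887
Difference = 58.87 − 43.87 = 15.00 percentage points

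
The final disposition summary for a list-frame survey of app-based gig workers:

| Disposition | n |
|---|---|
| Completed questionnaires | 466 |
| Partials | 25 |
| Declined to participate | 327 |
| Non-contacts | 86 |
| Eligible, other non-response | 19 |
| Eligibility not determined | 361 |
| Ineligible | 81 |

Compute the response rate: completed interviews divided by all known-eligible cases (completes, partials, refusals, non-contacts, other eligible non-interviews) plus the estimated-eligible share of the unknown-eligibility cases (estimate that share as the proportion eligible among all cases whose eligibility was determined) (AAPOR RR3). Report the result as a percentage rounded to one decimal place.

37.1%

Numerator: 466
Determined eligible: 466 + 25 + 327 + 86 + 19 = 923
e = 923 / (923 + 81) = 923 / 1004 = 0.9193
e × U: 0.9193 × 361 = 331.87
Denominator: 923 + 331.87 = 1254.87
RR3 = 466 / 1254.87 = 0.3714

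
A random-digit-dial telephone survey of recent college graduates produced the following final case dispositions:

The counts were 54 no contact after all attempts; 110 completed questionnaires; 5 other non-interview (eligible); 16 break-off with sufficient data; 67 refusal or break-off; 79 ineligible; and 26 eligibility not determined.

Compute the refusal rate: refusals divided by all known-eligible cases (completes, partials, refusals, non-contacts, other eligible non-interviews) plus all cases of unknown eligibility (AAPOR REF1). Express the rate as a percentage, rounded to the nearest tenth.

Num = 67
Denominator = 110 + 16 + 67 + 54 + 5 + 26 = 278
REF1 = 67 / 278 = 0.2410

24.1%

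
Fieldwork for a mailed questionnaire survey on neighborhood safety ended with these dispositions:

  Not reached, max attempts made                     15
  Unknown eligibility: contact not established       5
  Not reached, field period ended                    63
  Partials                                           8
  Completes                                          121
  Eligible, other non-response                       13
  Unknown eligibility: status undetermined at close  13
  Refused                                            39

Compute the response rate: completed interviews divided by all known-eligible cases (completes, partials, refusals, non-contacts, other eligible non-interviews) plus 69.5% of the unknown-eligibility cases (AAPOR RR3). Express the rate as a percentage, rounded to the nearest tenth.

No contact after all attempts = 63 + 15 = 78
Unknown eligibility = 5 + 13 = 18
Num: 121
Eligible (known): 121 + 8 + 39 + 78 + 13 = 259
Eligible share of unknowns: 0.6950 × 18 = 12.51
Denominator: 259 + 12.51 = 271.51
RR3 = 121 / 271.51 = 0.4457

44.6%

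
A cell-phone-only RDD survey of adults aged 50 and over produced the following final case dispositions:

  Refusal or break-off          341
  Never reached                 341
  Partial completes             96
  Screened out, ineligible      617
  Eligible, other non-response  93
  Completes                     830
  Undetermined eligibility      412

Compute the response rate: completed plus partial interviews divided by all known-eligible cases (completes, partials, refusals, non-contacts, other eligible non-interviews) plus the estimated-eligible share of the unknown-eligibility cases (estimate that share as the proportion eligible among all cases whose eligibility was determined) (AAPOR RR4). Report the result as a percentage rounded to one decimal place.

Num = 830 + 96 = 926
Eligible (known) = 830 + 96 + 341 + 341 + 93 = 1701
e = 1701 / (1701 + 617) = 1701 / 2318 = 0.7338
Estimated eligible among unknowns = 0.7338 × 412 = 302.33
Denominator = 1701 + 302.33 = 2003.33
RR4 = 926 / 2003.33 = 0.4622

46.2%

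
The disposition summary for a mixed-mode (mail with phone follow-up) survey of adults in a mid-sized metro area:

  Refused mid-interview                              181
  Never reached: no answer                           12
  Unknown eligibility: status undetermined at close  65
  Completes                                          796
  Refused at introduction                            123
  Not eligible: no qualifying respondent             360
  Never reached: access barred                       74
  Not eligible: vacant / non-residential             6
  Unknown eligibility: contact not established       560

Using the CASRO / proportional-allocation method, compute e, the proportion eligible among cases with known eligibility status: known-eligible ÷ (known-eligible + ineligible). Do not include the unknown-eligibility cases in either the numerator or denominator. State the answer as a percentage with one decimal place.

Declined to participate = 123 + 181 = 304
No answer / not reached = 12 + 74 = 86
Unknown if eligible = 560 + 65 = 625
Screened out, ineligible = 360 + 6 = 366
Eligible (known): 796 + 304 + 86 = 1186
e = 1186 / (1186 + 366) = 1186 / 1552 = 0.7642

76.4%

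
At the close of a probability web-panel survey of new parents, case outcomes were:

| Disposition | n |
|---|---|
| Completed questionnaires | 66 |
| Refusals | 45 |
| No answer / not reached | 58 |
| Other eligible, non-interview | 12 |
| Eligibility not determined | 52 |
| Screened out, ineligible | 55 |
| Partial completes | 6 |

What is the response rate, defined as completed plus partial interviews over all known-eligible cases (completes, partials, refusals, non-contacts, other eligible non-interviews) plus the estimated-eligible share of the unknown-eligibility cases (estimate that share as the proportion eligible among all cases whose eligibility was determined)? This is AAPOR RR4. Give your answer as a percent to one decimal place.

31.7%

Numerator → 66 + 6 = 72
Eligible (known) → 66 + 6 + 45 + 58 + 12 = 187
e = 187 / (187 + 55) = 187 / 242 = 0.7727
Eligible share of unknowns → 0.7727 × 52 = 40.18
Denominator → 187 + 40.18 = 227.18
RR4 = 72 / 227.18 = 0.3169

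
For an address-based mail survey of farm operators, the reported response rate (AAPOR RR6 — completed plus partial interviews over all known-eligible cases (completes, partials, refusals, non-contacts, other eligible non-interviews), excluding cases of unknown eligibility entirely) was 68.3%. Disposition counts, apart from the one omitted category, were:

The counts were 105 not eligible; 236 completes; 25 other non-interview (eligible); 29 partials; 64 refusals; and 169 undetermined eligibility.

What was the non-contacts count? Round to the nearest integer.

Num → 236 + 29 = 265
RR6 = 265 / D = 0.683
D = 265 / 0.683 = 388.0
Other denominator terms total 354
non-contacts = 388.0 − 354 ≈ 34

34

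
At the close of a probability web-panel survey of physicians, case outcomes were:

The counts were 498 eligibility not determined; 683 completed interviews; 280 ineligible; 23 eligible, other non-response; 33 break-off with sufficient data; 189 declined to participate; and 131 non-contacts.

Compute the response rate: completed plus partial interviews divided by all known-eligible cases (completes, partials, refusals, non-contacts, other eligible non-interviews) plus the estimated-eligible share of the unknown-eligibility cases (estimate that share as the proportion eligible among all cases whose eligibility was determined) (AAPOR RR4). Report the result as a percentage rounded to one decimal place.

Top: 683 + 33 = 716
Determined eligible: 683 + 33 + 189 + 131 + 23 = 1059
e = 1059 / (1059 + 280) = 1059 / 1339 = 0.7909
Eligible share of unknowns: 0.7909 × 498 = 393.87
Denominator: 1059 + 393.87 = 1452.87
RR4 = 716 / 1452.87 = 0.4928

49.3%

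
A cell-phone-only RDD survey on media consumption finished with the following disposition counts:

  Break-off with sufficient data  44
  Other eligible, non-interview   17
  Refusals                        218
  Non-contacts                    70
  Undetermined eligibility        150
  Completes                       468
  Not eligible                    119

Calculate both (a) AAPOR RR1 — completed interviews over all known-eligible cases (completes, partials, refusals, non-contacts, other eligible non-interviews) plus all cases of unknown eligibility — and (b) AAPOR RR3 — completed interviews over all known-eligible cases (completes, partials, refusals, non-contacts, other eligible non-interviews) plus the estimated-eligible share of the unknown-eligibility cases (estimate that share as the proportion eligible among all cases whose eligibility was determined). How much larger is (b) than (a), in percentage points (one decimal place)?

Num: 468
Base: 468 + 44 + 218 + 70 + 17 + 150 = 967
RR1 = 468 / 967 = 0.4840
Determined eligible: 468 + 44 + 218 + 70 + 17 = 817
e = 817 / (817 + 119) = 817 / 936 = 0.8729
Estimated eligible among unknowns: 0.8729 × 150 = 130.94
Base: 817 + 130.94 = 947.94
RR3 = 468 / 947.94 = 0.4937
Difference = 49.37 − 48.40 = 0.97 percentage points

1.0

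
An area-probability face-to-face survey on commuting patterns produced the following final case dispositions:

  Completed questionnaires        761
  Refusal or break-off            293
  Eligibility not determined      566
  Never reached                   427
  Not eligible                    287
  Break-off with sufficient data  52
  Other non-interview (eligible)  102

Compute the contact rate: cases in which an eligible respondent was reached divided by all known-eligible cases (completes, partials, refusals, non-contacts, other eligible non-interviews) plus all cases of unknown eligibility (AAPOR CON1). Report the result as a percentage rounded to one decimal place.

Numerator: 761 + 52 + 293 + 102 = 1208
Base: 761 + 52 + 293 + 427 + 102 + 566 = 2201
CON1 = 1208 / 2201 = 0.5488

54.9%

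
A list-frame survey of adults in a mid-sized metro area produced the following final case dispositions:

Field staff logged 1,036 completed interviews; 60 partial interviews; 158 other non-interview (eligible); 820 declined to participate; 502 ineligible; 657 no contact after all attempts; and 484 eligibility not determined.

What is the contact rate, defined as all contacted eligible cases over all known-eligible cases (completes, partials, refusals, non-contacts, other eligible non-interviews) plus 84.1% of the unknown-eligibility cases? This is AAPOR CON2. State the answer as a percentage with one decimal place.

66.1%

Num → 1036 + 60 + 820 + 158 = 2074
Determined eligible → 1036 + 60 + 820 + 657 + 158 = 2731
e × U → 0.8410 × 484 = 407.04
Denominator → 2731 + 407.04 = 3138.04
CON2 = 2074 / 3138.04 = 0.6609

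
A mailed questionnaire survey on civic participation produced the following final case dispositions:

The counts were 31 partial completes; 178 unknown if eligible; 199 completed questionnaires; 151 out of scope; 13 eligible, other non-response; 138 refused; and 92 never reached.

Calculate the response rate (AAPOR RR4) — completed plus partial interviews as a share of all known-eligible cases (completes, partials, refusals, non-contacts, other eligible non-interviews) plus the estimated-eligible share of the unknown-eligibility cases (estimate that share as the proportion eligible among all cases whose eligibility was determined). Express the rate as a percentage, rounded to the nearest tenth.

Top → 199 + 31 = 230
Eligible (known) → 199 + 31 + 138 + 92 + 13 = 473
e = 473 / (473 + 151) = 473 / 624 = 0.7580
Eligible share of unknowns → 0.7580 × 178 = 134.92
Denom → 473 + 134.92 = 607.92
RR4 = 230 / 607.92 = 0.3783

37.8%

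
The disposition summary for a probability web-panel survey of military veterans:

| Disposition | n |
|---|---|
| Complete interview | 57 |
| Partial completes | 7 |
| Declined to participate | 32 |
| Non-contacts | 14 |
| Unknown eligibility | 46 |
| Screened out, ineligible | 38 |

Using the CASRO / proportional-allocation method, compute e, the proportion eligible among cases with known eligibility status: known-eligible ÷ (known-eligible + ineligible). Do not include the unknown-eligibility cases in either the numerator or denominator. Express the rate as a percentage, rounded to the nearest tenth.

Known eligible: 57 + 7 + 32 + 14 = 110
e = 110 / (110 + 38) = 110 / 148 = 0.7432

74.3%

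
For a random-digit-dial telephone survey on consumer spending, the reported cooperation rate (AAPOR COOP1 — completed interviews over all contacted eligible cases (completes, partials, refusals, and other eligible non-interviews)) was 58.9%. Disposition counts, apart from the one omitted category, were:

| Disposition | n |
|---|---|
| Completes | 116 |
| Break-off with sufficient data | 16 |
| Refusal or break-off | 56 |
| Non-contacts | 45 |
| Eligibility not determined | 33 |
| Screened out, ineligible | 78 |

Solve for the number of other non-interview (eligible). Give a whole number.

9

COOP1 = 116 / D = 0.589
D = 116 / 0.589 = 196.9
Rest of base = 188
other non-interview (eligible) = 196.9 − 188 ≈ 9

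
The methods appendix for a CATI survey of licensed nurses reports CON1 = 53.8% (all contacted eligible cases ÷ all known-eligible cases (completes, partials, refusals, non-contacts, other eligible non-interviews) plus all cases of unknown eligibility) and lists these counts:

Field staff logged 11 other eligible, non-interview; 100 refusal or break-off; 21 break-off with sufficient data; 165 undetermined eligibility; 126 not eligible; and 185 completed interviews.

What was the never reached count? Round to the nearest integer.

107

Num → 185 + 21 + 100 + 11 = 317
CON1 = 317 / D = 0.538
D = 317 / 0.538 = 589.2
Other denominator terms total 482
never reached = 589.2 − 482 ≈ 107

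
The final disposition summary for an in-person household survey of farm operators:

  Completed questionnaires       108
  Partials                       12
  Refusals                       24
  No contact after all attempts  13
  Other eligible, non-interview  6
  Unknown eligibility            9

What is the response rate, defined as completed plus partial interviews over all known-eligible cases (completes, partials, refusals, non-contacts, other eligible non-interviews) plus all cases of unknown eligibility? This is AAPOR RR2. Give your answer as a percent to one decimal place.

69.8%

Numerator = 108 + 12 = 120
Denom = 108 + 12 + 24 + 13 + 6 + 9 = 172
RR2 = 120 / 172 = 0.6977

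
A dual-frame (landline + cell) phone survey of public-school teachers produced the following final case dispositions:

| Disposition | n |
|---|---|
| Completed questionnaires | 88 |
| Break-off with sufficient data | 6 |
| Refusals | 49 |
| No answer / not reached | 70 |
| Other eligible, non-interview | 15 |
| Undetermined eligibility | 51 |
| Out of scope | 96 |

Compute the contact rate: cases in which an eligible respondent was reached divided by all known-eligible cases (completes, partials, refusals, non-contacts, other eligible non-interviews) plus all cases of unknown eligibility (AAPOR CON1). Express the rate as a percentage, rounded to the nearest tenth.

56.6%

Top = 88 + 6 + 49 + 15 = 158
Denominator = 88 + 6 + 49 + 70 + 15 + 51 = 279
CON1 = 158 / 279 = 0.5663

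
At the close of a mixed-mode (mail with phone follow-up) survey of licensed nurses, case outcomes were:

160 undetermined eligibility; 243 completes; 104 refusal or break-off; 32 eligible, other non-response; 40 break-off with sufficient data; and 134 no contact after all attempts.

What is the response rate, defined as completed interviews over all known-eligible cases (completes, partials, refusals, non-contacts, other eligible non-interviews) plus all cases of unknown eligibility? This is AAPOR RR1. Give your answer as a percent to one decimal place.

Top → 243
Base → 243 + 40 + 104 + 134 + 32 + 160 = 713
RR1 = 243 / 713 = 0.3408

34.1%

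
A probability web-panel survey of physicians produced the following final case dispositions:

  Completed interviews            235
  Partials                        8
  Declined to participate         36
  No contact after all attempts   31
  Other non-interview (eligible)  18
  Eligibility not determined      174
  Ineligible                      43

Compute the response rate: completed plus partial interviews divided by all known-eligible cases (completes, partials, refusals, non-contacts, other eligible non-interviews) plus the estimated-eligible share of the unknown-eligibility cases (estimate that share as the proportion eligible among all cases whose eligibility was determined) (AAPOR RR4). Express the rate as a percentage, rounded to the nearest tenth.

50.4%

Top → 235 + 8 = 243
Eligible (known) → 235 + 8 + 36 + 31 + 18 = 328
e = 328 / (328 + 43) = 328 / 371 = 0.8841
e × U → 0.8841 × 174 = 153.83
Denom → 328 + 153.83 = 481.83
RR4 = 243 / 481.83 = 0.5043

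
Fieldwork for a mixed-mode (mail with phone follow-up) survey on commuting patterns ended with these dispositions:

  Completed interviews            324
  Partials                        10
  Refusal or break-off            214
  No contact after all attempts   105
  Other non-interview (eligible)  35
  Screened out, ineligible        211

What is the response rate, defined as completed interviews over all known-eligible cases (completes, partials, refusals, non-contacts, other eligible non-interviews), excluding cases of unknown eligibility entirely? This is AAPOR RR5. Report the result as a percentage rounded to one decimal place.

47.1%

Numerator → 324
Denom → 324 + 10 + 214 + 105 + 35 = 688
RR5 = 324 / 688 = 0.4709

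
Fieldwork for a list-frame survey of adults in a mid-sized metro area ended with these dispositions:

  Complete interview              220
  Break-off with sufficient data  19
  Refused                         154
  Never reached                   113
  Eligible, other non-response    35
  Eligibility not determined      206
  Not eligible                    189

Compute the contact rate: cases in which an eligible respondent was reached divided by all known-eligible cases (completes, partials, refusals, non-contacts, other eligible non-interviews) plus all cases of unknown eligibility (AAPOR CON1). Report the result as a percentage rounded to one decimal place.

Top: 220 + 19 + 154 + 35 = 428
Base: 220 + 19 + 154 + 113 + 35 + 206 = 747
CON1 = 428 / 747 = 0.5730

57.3%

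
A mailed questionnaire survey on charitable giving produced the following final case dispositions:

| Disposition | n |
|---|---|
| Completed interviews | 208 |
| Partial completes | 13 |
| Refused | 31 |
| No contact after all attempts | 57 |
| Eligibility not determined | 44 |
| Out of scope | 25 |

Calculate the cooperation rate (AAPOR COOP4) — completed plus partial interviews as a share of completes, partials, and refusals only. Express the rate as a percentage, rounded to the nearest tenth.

87.7%

Num: 208 + 13 = 221
Denominator: 208 + 13 + 31 = 252
COOP4 = 221 / 252 = 0.8770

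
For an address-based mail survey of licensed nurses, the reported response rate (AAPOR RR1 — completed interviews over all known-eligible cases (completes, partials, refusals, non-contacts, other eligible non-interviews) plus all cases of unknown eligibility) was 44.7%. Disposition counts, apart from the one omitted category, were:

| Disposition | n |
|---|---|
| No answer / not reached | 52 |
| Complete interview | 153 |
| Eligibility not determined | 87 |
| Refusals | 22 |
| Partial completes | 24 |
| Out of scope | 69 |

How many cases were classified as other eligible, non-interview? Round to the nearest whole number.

RR1 = 153 / D = 0.447
D = 153 / 0.447 = 342.3
Rest of base = 338
other eligible, non-interview = 342.3 − 338 ≈ 4

4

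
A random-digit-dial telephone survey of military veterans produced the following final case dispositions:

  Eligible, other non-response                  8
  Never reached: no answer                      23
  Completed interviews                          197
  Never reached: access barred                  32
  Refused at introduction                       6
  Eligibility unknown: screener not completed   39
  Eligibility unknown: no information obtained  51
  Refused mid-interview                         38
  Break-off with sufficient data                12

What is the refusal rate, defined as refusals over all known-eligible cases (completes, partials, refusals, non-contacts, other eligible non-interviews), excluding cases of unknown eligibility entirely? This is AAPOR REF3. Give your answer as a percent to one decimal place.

Refusal or break-off = 6 + 38 = 44
No contact after all attempts = 23 + 32 = 55
Unknown eligibility = 39 + 51 = 90
Numerator: 44
Denom: 197 + 12 + 44 + 55 + 8 = 316
REF3 = 44 / 316 = 0.1392

13.9%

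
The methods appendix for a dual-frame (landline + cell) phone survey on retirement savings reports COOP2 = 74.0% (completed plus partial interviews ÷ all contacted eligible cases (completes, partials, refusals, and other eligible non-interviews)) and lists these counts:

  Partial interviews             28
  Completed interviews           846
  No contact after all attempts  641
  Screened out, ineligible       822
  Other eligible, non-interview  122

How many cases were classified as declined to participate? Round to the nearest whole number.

Num = 846 + 28 = 874
COOP2 = 874 / D = 0.740
D = 874 / 0.740 = 1181.1
Other denominator terms total 996
declined to participate = 1181.1 − 996 ≈ 185

185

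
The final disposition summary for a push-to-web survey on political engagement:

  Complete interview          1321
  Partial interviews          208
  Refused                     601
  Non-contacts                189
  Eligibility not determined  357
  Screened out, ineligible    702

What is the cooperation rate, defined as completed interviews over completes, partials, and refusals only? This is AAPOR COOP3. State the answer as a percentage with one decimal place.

Top: 1321
Denom: 1321 + 208 + 601 = 2130
COOP3 = 1321 / 2130 = 0.6202

62.0%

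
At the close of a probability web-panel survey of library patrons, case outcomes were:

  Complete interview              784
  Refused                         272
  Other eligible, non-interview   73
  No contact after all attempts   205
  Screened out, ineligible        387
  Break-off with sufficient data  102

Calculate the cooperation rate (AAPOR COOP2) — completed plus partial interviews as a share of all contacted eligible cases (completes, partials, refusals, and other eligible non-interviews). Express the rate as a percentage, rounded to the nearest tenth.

72.0%

Top: 784 + 102 = 886
Denom: 784 + 102 + 272 + 73 = 1231
COOP2 = 886 / 1231 = 0.7197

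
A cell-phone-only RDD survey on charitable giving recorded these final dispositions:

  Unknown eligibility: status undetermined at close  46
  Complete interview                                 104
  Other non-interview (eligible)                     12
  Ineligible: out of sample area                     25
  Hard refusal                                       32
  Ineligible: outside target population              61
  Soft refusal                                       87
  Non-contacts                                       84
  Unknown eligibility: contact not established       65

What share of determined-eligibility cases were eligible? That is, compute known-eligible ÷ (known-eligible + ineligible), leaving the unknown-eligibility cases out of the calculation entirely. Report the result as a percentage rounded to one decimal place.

78.8%

Refusal or break-off = 32 + 87 = 119
Unknown if eligible = 65 + 46 = 111
Screened out, ineligible = 61 + 25 = 86
Determined eligible → 104 + 119 + 84 + 12 = 319
e = 319 / (319 + 86) = 319 / 405 = 0.7877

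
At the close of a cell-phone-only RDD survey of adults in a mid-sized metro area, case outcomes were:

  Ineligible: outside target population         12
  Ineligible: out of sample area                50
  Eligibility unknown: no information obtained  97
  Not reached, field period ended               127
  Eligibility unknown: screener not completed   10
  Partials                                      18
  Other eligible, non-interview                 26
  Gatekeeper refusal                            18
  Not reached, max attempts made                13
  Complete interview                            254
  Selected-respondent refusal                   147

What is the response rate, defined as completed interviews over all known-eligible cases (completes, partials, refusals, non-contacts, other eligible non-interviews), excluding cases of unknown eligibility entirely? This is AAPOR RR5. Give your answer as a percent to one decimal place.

Refusal or break-off = 18 + 147 = 165
Never reached = 127 + 13 = 140
Undetermined eligibility = 10 + 97 = 107
Not eligible = 12 + 50 = 62
Top = 254
Base = 254 + 18 + 165 + 140 + 26 = 603
RR5 = 254 / 603 = 0.4212

42.1%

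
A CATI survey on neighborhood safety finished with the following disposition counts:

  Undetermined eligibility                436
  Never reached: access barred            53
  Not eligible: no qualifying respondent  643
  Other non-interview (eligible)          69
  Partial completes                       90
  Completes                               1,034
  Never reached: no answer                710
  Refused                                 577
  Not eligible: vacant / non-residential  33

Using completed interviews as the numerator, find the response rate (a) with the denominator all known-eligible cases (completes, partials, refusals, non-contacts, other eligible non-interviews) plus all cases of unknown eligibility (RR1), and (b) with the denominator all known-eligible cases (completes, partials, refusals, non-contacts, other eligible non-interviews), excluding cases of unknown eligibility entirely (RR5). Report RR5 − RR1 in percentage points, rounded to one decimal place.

Never reached = 710 + 53 = 763
Screened out, ineligible = 643 + 33 = 676
Top: 1034
Base: 1034 + 90 + 577 + 763 + 69 + 436 = 2969
RR1 = 1034 / 2969 = 0.3483
Base: 1034 + 90 + 577 + 763 + 69 = 2533
RR5 = 1034 / 2533 = 0.4082
Difference = 40.82 − 34.83 = 5.99 percentage points

6.0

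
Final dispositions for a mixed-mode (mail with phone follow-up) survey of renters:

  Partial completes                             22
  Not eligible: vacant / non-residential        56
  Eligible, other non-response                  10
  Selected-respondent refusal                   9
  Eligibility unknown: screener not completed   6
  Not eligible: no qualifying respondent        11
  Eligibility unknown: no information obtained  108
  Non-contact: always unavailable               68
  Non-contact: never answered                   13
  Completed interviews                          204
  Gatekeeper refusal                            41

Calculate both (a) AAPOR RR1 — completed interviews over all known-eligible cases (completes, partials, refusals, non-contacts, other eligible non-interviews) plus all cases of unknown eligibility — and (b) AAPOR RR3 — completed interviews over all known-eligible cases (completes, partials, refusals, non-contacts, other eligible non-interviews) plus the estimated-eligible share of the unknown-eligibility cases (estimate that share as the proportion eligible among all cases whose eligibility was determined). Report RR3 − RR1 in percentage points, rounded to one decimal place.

Refused = 41 + 9 = 50
Non-contacts = 13 + 68 = 81
Unknown eligibility = 6 + 108 = 114
Screened out, ineligible = 11 + 56 = 67
Numerator = 204
Denom = 204 + 22 + 50 + 81 + 10 + 114 = 481
RR1 = 204 / 481 = 0.4241
Determined eligible = 204 + 22 + 50 + 81 + 10 = 367
e = 367 / (367 + 67) = 367 / 434 = 0.8456
Estimated eligible among unknowns = 0.8456 × 114 = 96.40
Denom = 367 + 96.40 = 463.40
RR3 = 204 / 463.40 = 0.4402
Difference = 44.02 − 42.41 = 1.61 percentage points

1.6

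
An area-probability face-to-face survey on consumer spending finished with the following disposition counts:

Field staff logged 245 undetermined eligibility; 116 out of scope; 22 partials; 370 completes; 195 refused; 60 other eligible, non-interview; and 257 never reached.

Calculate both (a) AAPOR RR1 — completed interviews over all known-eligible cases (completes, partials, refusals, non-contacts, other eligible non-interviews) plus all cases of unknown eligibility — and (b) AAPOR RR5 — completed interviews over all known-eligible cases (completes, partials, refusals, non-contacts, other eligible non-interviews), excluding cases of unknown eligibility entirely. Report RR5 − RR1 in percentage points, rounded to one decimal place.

Top: 370
Denominator: 370 + 22 + 195 + 257 + 60 + 245 = 1149
RR1 = 370 / 1149 = 0.3220
Denominator: 370 + 22 + 195 + 257 + 60 = 904
RR5 = 370 / 904 = 0.4093
Difference = 40.93 − 32.20 = 8.73 percentage points

8.7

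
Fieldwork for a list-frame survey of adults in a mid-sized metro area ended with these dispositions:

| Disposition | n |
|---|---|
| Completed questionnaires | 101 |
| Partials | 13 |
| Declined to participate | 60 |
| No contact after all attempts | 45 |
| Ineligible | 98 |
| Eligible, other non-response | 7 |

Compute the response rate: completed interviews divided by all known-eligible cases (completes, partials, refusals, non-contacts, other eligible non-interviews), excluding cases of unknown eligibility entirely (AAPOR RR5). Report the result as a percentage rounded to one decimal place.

44.7%

Numerator = 101
Denom = 101 + 13 + 60 + 45 + 7 = 226
RR5 = 101 / 226 = 0.4469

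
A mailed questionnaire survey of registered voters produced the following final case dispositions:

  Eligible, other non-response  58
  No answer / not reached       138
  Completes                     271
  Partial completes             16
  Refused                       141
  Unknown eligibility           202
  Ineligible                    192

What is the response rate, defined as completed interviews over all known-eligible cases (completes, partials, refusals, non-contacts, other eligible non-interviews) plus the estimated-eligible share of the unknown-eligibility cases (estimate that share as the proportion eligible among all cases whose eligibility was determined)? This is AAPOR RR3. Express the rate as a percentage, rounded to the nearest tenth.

Numerator → 271
Known eligible → 271 + 16 + 141 + 138 + 58 = 624
e = 624 / (624 + 192) = 624 / 816 = 0.7647
Estimated eligible among unknowns → 0.7647 × 202 = 154.47
Denominator → 624 + 154.47 = 778.47
RR3 = 271 / 778.47 = 0.3481

34.8%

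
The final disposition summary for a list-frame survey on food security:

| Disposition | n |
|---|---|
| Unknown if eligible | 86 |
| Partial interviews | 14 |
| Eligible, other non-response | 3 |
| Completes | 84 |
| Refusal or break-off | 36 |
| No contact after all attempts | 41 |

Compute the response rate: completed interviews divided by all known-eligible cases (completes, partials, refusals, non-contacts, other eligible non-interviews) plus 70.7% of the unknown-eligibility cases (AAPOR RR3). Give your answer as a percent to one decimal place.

35.2%

Num = 84
Determined eligible = 84 + 14 + 36 + 41 + 3 = 178
Eligible share of unknowns = 0.7070 × 86 = 60.80
Base = 178 + 60.80 = 238.80
RR3 = 84 / 238.80 = 0.3518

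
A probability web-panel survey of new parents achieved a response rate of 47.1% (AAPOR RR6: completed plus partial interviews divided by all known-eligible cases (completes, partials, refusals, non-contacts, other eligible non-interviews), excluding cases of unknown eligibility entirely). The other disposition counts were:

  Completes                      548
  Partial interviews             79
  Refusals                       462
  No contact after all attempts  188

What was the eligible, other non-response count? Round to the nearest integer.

54

Top → 548 + 79 = 627
RR6 = 627 / D = 0.471
D = 627 / 0.471 = 1331.2
Other denominator terms total 1277
eligible, other non-response = 1331.2 − 1277 ≈ 54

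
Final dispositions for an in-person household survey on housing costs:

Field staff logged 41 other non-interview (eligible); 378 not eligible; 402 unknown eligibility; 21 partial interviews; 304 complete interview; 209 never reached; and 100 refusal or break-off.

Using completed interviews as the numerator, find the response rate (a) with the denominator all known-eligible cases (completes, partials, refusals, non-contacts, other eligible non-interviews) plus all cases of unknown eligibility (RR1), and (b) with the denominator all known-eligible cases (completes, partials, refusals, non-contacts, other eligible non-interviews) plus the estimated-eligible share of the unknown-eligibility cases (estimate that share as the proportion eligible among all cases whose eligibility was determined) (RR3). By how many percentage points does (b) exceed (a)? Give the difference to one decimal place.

Numerator → 304
Denom → 304 + 21 + 100 + 209 + 41 + 402 = 1077
RR1 = 304 / 1077 = 0.2823
Known eligible → 304 + 21 + 100 + 209 + 41 = 675
e = 675 / (675 + 378) = 675 / 1053 = 0.6410
Eligible share of unknowns → 0.6410 × 402 = 257.68
Denom → 675 + 257.68 = 932.68
RR3 = 304 / 932.68 = 0.3259
Difference = 32.59 − 28.23 = 4.36 percentage points

4.4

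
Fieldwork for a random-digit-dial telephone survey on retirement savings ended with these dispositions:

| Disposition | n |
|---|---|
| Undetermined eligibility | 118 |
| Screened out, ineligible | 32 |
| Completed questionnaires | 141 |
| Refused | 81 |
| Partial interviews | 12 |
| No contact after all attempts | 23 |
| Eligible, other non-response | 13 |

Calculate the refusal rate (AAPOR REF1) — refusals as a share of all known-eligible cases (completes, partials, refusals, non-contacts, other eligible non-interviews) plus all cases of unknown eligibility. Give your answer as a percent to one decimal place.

20.9%

Num → 81
Denominator → 141 + 12 + 81 + 23 + 13 + 118 = 388
REF1 = 81 / 388 = 0.2088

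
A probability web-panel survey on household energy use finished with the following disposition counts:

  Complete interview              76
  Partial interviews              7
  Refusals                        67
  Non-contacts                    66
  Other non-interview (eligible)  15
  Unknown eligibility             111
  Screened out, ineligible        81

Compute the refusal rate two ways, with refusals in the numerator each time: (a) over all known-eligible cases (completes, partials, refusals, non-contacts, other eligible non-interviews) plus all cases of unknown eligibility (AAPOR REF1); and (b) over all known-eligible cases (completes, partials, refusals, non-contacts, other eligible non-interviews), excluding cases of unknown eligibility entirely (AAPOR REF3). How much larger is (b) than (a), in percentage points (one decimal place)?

Num: 67
Denominator: 76 + 7 + 67 + 66 + 15 + 111 = 342
REF1 = 67 / 342 = 0.1959
Denominator: 76 + 7 + 67 + 66 + 15 = 231
REF3 = 67 / 231 = 0.2900
Difference = 29.00 − 19.59 = 9.41 percentage points

9.4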